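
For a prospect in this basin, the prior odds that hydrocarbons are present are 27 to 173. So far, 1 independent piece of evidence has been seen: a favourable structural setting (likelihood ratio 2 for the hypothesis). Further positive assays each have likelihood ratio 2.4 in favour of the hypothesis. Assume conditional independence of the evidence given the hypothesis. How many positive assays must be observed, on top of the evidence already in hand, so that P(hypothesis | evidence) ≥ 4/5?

Prior odds = 27/173.
Bayes factor of the evidence already in hand = 2.
Odds after that evidence = (27/173) × 2 = 54/173.
Target odds = 0.8/0.2 = 4.
Need 2.4ⁿ ≥ 4 ÷ (54/173) = 346/27.
2.4² = 5.76 falls short of 346/27 but 2.4³ = 13.824 reaches it, so n = 3.

3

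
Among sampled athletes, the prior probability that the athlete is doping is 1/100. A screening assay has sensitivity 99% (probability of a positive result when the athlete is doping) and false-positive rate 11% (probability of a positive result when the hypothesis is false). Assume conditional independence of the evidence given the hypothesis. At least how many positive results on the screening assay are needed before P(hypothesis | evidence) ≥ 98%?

Prior odds: 0.01 ÷ 0.99 = 1/99.
Likelihood ratio of a positive result = 0.99/0.11 = 9.
Target odds: 0.98 ÷ 0.02 = 49.
Require 9ⁿ ≥ 49 ÷ (1/99) = 4851.
9³ = 729 falls short of 4851 but 9⁴ = 6561 reaches it, so n = 4.

4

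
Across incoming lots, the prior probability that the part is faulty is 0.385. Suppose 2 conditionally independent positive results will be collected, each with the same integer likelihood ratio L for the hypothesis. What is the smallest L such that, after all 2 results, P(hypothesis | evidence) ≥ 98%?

9

Prior odds = 0.385/0.615 = 77/123.
Target odds = 0.98/0.02 = 49.
Need L² ≥ 49 ÷ (77/123) = 861/11.
8² = 64 < 861/11 ≤ 81 = 9², so L = 9.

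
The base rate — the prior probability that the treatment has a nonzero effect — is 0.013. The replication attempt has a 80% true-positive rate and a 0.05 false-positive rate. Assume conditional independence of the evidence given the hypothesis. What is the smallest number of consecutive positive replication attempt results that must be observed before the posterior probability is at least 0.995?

4

Prior odds = 0.013/0.987 = 13/987.
Likelihood ratio of a positive result = 0.8/0.05 = 16.
Target odds: 0.995 ÷ 0.005 = 199.
Need (13/987) × 16ⁿ ≥ 199, i.e. 16ⁿ ≥ 196413/13.
16³ = 4096 falls short of 196413/13 but 16⁴ = 65536 reaches it, so n = 4.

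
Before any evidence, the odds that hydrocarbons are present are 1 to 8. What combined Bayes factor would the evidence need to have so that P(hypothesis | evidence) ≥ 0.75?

Prior odds = 0.125.
Target odds = 0.75/0.25 = 3.
Required Bayes factor = 3 ÷ 0.125 = 24.

24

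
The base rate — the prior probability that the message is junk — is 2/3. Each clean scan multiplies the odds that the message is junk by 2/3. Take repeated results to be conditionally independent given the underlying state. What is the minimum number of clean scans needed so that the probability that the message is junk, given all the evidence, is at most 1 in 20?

9

Prior odds: (2/3) ÷ (1/3) = 2.
Likelihood ratio per clean scan = 2/3.
Target odds: 0.05 ÷ 0.95 = 1/19.
Require (2/3)ⁿ ≤ 1/19 ÷ 2 = 1/38.
(2/3)⁸ = 256/6561 is still above 1/38 but (2/3)⁹ = 512/19683 is at or below it, so n = 9.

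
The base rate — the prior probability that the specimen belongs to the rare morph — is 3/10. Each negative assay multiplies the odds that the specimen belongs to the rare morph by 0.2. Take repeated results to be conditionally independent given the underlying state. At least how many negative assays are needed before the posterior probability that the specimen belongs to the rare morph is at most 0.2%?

Prior odds = 0.3/0.7 = 3/7.
Likelihood ratio per negative assay = 0.2.
Target odds: 0.002 ÷ 0.998 = 1/499.
Need (3/7) × 0.2ⁿ ≤ 1/499, i.e. 0.2ⁿ ≤ 7/1497.
0.2³ = 0.008 is still above 7/1497 but 0.2⁴ = 0.0016 is at or below it, so n = 4.

4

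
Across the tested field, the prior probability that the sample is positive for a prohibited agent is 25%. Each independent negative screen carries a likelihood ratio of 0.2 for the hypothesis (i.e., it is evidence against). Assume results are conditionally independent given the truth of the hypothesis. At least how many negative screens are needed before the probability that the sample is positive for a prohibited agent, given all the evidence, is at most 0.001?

4

Prior odds: 0.25 ÷ 0.75 = 1/3.
Likelihood ratio per negative screen = 0.2.
Target posterior odds = 0.001/0.999 = 1/999.
Need (1/3) × 0.2ⁿ ≤ 1/999, i.e. 0.2ⁿ ≤ 1/333.
0.2³ = 0.008 is still above 1/333 but 0.2⁴ = 0.0016 is at or below it, so n = 4.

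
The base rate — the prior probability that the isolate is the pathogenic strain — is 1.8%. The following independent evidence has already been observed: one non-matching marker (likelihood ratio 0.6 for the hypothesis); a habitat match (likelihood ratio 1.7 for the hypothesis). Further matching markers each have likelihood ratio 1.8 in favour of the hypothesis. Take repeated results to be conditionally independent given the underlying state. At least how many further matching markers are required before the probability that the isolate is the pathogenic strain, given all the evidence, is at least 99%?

Prior odds = 0.018/0.982 = 9/491.
Combined Bayes factor of the evidence already in hand = 0.6 × 1.7 = 1.02.
Odds after that evidence = (9/491) × 1.02 = 459/24550.
Target odds = 0.99/0.01 = 99.
Need 1.8ⁿ ≥ 99 ÷ (459/24550) = 270050/51.
1.8¹⁴ ≈3748.13 falls short of 270050/51 but 1.8¹⁵ ≈6746.64 reaches it, so n = 15.

15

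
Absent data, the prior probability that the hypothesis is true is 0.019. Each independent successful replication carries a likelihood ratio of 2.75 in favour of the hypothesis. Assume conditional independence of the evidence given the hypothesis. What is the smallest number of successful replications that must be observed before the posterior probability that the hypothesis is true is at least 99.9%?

Prior odds: 0.019 ÷ 0.981 = 19/981.
Likelihood ratio per successful replication = 2.75.
Target odds: 0.999 ÷ 0.001 = 999.
Require 2.75ⁿ ≥ 999 ÷ (19/981) = 980019/19.
2.75¹⁰ ≈24735.9 falls short of 980019/19 but 2.75¹¹ ≈68023.6 reaches it, so n = 11.

11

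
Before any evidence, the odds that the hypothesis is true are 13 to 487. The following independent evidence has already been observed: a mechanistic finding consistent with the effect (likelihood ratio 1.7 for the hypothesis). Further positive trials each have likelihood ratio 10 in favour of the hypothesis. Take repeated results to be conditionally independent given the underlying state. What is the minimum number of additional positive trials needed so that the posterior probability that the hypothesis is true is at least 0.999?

Prior odds = 13/487.
Bayes factor of the evidence already in hand = 1.7.
Odds after that evidence = (13/487) × 1.7 = 221/4870.
Target odds = 0.999/0.001 = 999.
Need 10ⁿ ≥ 999 ÷ (221/4870) = 4865130/221.
10⁴ = 10000 falls short of 4865130/221 but 10⁵ = 100000 reaches it, so n = 5.

5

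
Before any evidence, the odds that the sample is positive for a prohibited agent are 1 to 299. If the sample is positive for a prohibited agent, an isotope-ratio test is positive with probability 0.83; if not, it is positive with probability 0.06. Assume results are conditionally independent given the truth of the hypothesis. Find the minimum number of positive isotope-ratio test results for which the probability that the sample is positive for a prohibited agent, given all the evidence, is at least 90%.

4

Prior odds = 1/299.
Likelihood ratio of a positive = 0.83/0.06 = 83/6.
Target odds: 0.9 ÷ 0.1 = 9.
Need (1/299) × (83/6)ⁿ ≥ 9, i.e. (83/6)ⁿ ≥ 2691.
(83/6)³ = 571787/216 falls short of 2691 but (83/6)⁴ = 47458321/1296 reaches it, so n = 4.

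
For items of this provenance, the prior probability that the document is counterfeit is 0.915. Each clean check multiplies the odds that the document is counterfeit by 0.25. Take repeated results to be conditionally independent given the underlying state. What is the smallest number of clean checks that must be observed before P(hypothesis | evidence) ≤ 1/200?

Prior odds: 0.915 ÷ 0.085 = 183/17.
Likelihood ratio per clean check = 0.25.
Target odds: 0.005 ÷ 0.995 = 1/199.
Require 0.25ⁿ ≤ 1/199 ÷ (183/17) = 17/36417.
0.25⁵ = 1/1024 is still above 17/36417 but 0.25⁶ = 1/4096 is at or below it, so n = 6.

6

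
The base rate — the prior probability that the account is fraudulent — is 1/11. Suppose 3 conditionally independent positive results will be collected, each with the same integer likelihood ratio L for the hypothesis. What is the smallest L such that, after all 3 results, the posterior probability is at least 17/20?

Prior odds = (1/11)/(10/11) = 0.1.
Target odds = 0.85/0.15 = 17/3.
Need L³ ≥ 17/3 ÷ 0.1 = 170/3.
3³ = 27 < 170/3 ≤ 64 = 4³, so L = 4.

4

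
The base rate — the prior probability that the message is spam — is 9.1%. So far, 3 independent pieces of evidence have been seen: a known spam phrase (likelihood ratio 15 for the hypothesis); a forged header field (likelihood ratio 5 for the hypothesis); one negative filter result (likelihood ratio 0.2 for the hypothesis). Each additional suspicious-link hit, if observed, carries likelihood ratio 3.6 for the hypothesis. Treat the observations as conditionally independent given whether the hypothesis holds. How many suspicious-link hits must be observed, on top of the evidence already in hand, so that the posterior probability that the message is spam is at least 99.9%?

Prior odds = 0.091/0.909 = 91/909.
Combined Bayes factor of the evidence already in hand = 15 × 5 × 0.2 = 15.
Odds after that evidence = (91/909) × 15 = 455/303.
Target odds = 0.999/0.001 = 999.
Need 3.6ⁿ ≥ 999 ÷ (455/303) = 302697/455.
3.6⁵ = 604.66176 falls short of 302697/455 but 3.6⁶ = 34012224/15625 reaches it, so n = 6.

6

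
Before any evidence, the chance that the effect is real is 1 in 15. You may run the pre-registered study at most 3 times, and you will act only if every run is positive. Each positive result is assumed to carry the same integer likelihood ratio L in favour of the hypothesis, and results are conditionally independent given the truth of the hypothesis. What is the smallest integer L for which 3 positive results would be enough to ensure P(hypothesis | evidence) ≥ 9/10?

Prior odds = (1/15)/(14/15) = 1/14.
Target odds = 0.9/0.1 = 9.
Need L³ ≥ 9 ÷ (1/14) = 126.
5³ = 125 < 126 ≤ 216 = 6³, so L = 6.

6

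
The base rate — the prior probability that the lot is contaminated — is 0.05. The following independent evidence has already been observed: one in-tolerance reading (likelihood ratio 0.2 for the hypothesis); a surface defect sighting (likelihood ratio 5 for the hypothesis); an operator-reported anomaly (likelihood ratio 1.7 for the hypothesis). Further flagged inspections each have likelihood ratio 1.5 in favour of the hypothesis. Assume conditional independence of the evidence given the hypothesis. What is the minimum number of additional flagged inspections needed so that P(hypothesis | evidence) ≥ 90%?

Prior odds = 0.05/0.95 = 1/19.
Combined Bayes factor of the evidence already in hand = 0.2 × 5 × 1.7 = 1.7.
Odds after that evidence = (1/19) × 1.7 = 17/190.
Target odds = 0.9/0.1 = 9.
Need 1.5ⁿ ≥ 9 ÷ (17/190) = 1710/17.
1.5¹¹ = 177147/2048 falls short of 1710/17 but 1.5¹² = 531441/4096 reaches it, so n = 12.

12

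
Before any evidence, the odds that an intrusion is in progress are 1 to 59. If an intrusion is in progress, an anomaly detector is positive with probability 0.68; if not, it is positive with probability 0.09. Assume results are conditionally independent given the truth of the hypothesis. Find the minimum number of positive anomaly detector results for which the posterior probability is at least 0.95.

4

Prior odds = 1/59.
Likelihood ratio of a positive = 0.68/0.09 = 68/9.
Target odds: 0.95 ÷ 0.05 = 19.
Need (1/59) × (68/9)ⁿ ≥ 19, i.e. (68/9)ⁿ ≥ 1121.
(68/9)³ = 314432/729 falls short of 1121 but (68/9)⁴ = 21381376/6561 reaches it, so n = 4.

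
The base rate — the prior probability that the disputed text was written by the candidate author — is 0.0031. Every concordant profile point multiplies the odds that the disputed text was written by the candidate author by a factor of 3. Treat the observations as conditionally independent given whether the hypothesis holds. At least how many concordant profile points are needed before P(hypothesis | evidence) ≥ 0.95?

Prior odds: 0.0031 ÷ 0.9969 = 31/9969.
Likelihood ratio per concordant profile point = 3.
Target posterior odds = 0.95/0.05 = 19.
Need (31/9969) × 3ⁿ ≥ 19, i.e. 3ⁿ ≥ 189411/31.
3⁷ = 2187 falls short of 189411/31 but 3⁸ = 6561 reaches it, so n = 8.

8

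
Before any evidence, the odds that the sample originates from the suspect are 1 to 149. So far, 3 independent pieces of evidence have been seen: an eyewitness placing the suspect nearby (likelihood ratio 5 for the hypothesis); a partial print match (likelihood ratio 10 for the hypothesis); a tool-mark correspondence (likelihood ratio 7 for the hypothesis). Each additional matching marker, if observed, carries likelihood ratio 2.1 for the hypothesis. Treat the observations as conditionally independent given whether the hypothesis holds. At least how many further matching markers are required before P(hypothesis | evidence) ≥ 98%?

5

Prior odds = 1/149.
Combined Bayes factor of the evidence already in hand = 5 × 10 × 7 = 350.
Odds after that evidence = (1/149) × 350 = 350/149.
Target odds = 0.98/0.02 = 49.
Need 2.1ⁿ ≥ 49 ÷ (350/149) = 20.86.
2.1⁴ = 19.4481 falls short of 20.86 but 2.1⁵ = 4084101/100000 reaches it, so n = 5.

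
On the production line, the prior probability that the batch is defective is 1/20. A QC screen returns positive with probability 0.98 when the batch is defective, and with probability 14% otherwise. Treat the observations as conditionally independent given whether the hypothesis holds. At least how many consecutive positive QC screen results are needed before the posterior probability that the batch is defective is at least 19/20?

Prior odds = 0.05/0.95 = 1/19.
Likelihood ratio of a positive result = 0.98/0.14 = 7.
Target posterior odds = 0.95/0.05 = 19.
Require 7ⁿ ≥ 19 ÷ (1/19) = 361.
7³ = 343 falls short of 361 but 7⁴ = 2401 reaches it, so n = 4.

4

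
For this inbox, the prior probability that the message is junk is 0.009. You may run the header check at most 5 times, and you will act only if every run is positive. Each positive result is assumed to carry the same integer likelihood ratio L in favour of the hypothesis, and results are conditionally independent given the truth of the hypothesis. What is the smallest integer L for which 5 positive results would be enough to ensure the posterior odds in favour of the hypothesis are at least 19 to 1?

5

Prior odds = 0.009/0.991 = 9/991.
Target odds = 19.
Need L⁵ ≥ 19 ÷ (9/991) = 18829/9.
4⁵ = 1024 < 18829/9 ≤ 3125 = 5⁵, so L = 5.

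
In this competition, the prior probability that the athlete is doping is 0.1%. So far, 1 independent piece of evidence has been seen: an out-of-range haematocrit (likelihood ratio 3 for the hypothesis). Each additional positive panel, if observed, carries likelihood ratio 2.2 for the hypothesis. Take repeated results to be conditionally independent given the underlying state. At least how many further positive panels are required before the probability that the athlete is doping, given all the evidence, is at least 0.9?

Prior odds = 0.001/0.999 = 1/999.
Bayes factor of the evidence already in hand = 3.
Odds after that evidence = (1/999) × 3 = 1/333.
Target odds = 0.9/0.1 = 9.
Need 2.2ⁿ ≥ 9 ÷ (1/333) = 2997.
2.2¹⁰ ≈2655.99 falls short of 2997 but 2.2¹¹ ≈5843.18 reaches it, so n = 11.

11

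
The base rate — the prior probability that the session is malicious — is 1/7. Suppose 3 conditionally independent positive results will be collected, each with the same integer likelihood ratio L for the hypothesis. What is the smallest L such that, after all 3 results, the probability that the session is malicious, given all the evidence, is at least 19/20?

Prior odds = (1/7)/(6/7) = 1/6.
Target odds = 0.95/0.05 = 19.
Need L³ ≥ 19 ÷ (1/6) = 114.
4³ = 64 < 114 ≤ 125 = 5³, so L = 5.

5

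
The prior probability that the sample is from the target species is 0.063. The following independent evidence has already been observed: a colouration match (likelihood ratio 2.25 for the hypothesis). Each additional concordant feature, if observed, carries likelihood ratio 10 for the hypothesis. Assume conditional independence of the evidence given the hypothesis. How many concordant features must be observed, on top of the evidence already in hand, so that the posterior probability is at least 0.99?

3

Prior odds = 0.063/0.937 = 63/937.
Bayes factor of the evidence already in hand = 2.25.
Odds after that evidence = (63/937) × 2.25 = 567/3748.
Target odds = 0.99/0.01 = 99.
Need 10ⁿ ≥ 99 ÷ (567/3748) = 41228/63.
10² = 100 falls short of 41228/63 but 10³ = 1000 reaches it, so n = 3.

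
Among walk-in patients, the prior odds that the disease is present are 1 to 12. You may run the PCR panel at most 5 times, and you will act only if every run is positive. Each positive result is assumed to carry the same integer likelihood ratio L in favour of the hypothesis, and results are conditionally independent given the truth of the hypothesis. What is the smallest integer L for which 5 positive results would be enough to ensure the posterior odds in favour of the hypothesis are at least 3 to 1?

Prior odds = 1/12.
Target odds = 3.
Need L⁵ ≥ 3 ÷ (1/12) = 36.
2⁵ = 32 < 36 ≤ 243 = 3⁵, so L = 3.

3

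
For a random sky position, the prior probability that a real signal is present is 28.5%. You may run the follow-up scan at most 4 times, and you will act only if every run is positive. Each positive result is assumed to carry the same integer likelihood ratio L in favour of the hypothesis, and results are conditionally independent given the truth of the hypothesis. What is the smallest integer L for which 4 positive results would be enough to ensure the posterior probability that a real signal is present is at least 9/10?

Prior odds = 0.285/0.715 = 57/143.
Target odds = 0.9/0.1 = 9.
Need L⁴ ≥ 9 ÷ (57/143) = 429/19.
2⁴ = 16 < 429/19 ≤ 81 = 3⁴, so L = 3.

3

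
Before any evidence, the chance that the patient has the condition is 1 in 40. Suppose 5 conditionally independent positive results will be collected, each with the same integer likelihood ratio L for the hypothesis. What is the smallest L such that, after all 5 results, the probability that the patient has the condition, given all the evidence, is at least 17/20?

3

Prior odds = 0.025/0.975 = 1/39.
Target odds = 0.85/0.15 = 17/3.
Need L⁵ ≥ 17/3 ÷ (1/39) = 221.
2⁵ = 32 < 221 ≤ 243 = 3⁵, so L = 3.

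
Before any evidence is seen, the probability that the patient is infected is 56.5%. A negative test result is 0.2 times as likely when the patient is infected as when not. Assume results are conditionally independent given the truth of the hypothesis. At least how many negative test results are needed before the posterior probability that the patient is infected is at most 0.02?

3

Prior odds = 0.565/0.435 = 113/87.
Likelihood ratio per negative test result = 0.2.
Target posterior odds = 0.02/0.98 = 1/49.
Need (113/87) × 0.2ⁿ ≤ 1/49, i.e. 0.2ⁿ ≤ 87/5537.
0.2² = 0.04 is still above 87/5537 but 0.2³ = 0.008 is at or below it, so n = 3.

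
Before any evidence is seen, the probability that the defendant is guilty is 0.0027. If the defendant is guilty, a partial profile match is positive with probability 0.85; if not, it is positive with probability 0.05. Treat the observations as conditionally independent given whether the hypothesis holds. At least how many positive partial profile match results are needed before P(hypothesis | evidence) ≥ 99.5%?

4

Prior odds = 0.0027/0.9973 = 27/9973.
Likelihood ratio of a positive = 0.85/0.05 = 17.
Target posterior odds = 0.995/0.005 = 199.
Require 17ⁿ ≥ 199 ÷ (27/9973) = 1984627/27.
17³ = 4913 falls short of 1984627/27 but 17⁴ = 83521 reaches it, so n = 4.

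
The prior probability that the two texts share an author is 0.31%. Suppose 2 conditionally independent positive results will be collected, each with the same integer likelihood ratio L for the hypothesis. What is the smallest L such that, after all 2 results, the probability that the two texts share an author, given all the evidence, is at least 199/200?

253

Prior odds = 0.0031/0.9969 = 31/9969.
Target odds = 0.995/0.005 = 199.
Need L² ≥ 199 ÷ (31/9969) = 1983831/31.
252² = 63504 < 1983831/31 ≤ 64009 = 253², so L = 253.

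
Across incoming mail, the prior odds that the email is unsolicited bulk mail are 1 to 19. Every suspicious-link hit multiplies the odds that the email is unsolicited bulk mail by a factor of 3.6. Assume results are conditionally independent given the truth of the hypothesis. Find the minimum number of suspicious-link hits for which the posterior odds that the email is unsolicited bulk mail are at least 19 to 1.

5

Prior odds = 1/19.
Likelihood ratio per suspicious-link hit = 3.6.
Target odds = 19.
Need (1/19) × 3.6ⁿ ≥ 19, i.e. 3.6ⁿ ≥ 361.
3.6⁴ = 167.9616 falls short of 361 but 3.6⁵ = 604.66176 reaches it, so n = 5.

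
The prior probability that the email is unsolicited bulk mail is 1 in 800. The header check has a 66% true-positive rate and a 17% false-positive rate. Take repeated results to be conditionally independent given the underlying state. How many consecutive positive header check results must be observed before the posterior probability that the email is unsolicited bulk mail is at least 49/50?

8

Prior odds = 0.00125/0.99875 = 1/799.
Likelihood ratio of a positive result = 0.66/0.17 = 66/17.
Target posterior odds = 0.98/0.02 = 49.
Need (1/799) × (66/17)ⁿ ≥ 49, i.e. (66/17)ⁿ ≥ 39151.
(66/17)⁷ ≈13294.3 falls short of 39151 but (66/17)⁸ ≈51613.1 reaches it, so n = 8.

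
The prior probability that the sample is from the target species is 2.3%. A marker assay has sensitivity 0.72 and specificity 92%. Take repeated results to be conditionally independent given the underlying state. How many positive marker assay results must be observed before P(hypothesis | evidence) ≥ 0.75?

3

Prior odds: 0.023 ÷ 0.977 = 23/977.
False-positive rate = 1 − 0.92 = 0.08; likelihood ratio of a positive = 0.72/0.08 = 9.
Target posterior odds = 0.75/0.25 = 3.
Require 9ⁿ ≥ 3 ÷ (23/977) = 2931/23.
9² = 81 falls short of 2931/23 but 9³ = 729 reaches it, so n = 3.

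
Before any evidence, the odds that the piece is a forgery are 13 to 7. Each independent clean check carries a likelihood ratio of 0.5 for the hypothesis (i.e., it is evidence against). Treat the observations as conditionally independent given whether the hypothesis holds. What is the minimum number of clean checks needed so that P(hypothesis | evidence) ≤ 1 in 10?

5

Prior odds = 13/7.
Likelihood ratio per clean check = 0.5.
Target odds: 0.1 ÷ 0.9 = 1/9.
Need (13/7) × 0.5ⁿ ≤ 1/9, i.e. 0.5ⁿ ≤ 7/117.
0.5⁴ = 0.0625 is still above 7/117 but 0.5⁵ = 0.03125 is at or below it, so n = 5.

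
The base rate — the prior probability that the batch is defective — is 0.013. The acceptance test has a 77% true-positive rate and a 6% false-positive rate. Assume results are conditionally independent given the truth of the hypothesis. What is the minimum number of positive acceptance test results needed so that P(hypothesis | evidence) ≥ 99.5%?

4

Prior odds = 0.013/0.987 = 13/987.
Likelihood ratio of a positive result = 0.77/0.06 = 77/6.
Target posterior odds = 0.995/0.005 = 199.
Require (77/6)ⁿ ≥ 199 ÷ (13/987) = 196413/13.
(77/6)³ = 456533/216 falls short of 196413/13 but (77/6)⁴ = 35153041/1296 reaches it, so n = 4.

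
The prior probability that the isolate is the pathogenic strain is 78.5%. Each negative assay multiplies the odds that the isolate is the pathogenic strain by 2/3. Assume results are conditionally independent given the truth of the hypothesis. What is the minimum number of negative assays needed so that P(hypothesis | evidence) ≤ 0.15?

8

Prior odds = 0.785/0.215 = 157/43.
Likelihood ratio per negative assay = 2/3.
Target odds: 0.15 ÷ 0.85 = 3/17.
Require (2/3)ⁿ ≤ 3/17 ÷ (157/43) = 129/2669.
(2/3)⁷ = 128/2187 is still above 129/2669 but (2/3)⁸ = 256/6561 is at or below it, so n = 8.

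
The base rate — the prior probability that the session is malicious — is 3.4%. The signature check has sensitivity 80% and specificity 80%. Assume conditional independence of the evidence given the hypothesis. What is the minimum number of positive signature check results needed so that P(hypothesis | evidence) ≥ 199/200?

Prior odds: 0.034 ÷ 0.966 = 17/483.
False-positive rate = 1 − 0.8 = 0.2; likelihood ratio of a positive = 0.8/0.2 = 4.
Target posterior odds = 0.995/0.005 = 199.
Need (17/483) × 4ⁿ ≥ 199, i.e. 4ⁿ ≥ 96117/17.
4⁶ = 4096 falls short of 96117/17 but 4⁷ = 16384 reaches it, so n = 7.

7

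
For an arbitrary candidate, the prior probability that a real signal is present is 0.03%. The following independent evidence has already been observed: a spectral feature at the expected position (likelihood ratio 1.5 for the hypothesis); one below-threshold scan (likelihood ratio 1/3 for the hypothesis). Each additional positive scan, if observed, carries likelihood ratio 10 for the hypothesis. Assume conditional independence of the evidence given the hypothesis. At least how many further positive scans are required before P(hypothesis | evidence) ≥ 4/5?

5

Prior odds = 0.0003/0.9997 = 3/9997.
Combined Bayes factor of the evidence already in hand = 1.5 × (1/3) = 0.5.
Odds after that evidence = (3/9997) × 0.5 = 3/19994.
Target odds = 0.8/0.2 = 4.
Need 10ⁿ ≥ 4 ÷ (3/19994) = 79976/3.
10⁴ = 10000 falls short of 79976/3 but 10⁵ = 100000 reaches it, so n = 5.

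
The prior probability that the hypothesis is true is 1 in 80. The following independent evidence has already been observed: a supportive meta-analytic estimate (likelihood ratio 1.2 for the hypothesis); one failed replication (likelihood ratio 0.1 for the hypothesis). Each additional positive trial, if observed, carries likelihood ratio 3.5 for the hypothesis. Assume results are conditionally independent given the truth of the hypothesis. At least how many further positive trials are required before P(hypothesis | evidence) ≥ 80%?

Prior odds = 0.0125/0.9875 = 1/79.
Combined Bayes factor of the evidence already in hand = 1.2 × 0.1 = 0.12.
Odds after that evidence = (1/79) × 0.12 = 3/1975.
Target odds = 0.8/0.2 = 4.
Need 3.5ⁿ ≥ 4 ÷ (3/1975) = 7900/3.
3.5⁶ = 1838.265625 falls short of 7900/3 but 3.5⁷ = 823543/128 reaches it, so n = 7.

7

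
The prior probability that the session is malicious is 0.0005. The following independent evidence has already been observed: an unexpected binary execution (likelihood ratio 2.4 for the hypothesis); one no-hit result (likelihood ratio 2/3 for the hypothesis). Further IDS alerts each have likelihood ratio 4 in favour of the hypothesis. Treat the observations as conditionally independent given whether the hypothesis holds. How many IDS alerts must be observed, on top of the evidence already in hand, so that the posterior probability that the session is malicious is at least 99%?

Prior odds = 0.0005/0.9995 = 1/1999.
Combined Bayes factor of the evidence already in hand = 2.4 × (2/3) = 1.6.
Odds after that evidence = (1/1999) × 1.6 = 8/9995.
Target odds = 0.99/0.01 = 99.
Need 4ⁿ ≥ 99 ÷ (8/9995) = 123688.125.
4⁸ = 65536 falls short of 123688.125 but 4⁹ = 262144 reaches it, so n = 9.

9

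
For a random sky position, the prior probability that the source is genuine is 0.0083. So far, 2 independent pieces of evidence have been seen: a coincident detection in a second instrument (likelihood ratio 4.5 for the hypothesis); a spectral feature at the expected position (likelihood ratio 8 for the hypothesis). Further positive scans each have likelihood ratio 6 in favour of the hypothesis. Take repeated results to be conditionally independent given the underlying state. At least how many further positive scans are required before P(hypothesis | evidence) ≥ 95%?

3

Prior odds = 0.0083/0.9917 = 83/9917.
Combined Bayes factor of the evidence already in hand = 4.5 × 8 = 36.
Odds after that evidence = (83/9917) × 36 = 2988/9917.
Target odds = 0.95/0.05 = 19.
Need 6ⁿ ≥ 19 ÷ (2988/9917) = 188423/2988.
6² = 36 falls short of 188423/2988 but 6³ = 216 reaches it, so n = 3.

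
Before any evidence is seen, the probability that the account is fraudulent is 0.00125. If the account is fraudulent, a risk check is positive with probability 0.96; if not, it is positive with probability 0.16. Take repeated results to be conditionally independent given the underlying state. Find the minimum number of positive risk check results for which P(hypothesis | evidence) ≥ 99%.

7

Prior odds: 0.00125 ÷ 0.99875 = 1/799.
Likelihood ratio of a positive = 0.96/0.16 = 6.
Target odds: 0.99 ÷ 0.01 = 99.
Need (1/799) × 6ⁿ ≥ 99, i.e. 6ⁿ ≥ 79101.
6⁶ = 46656 falls short of 79101 but 6⁷ = 279936 reaches it, so n = 7.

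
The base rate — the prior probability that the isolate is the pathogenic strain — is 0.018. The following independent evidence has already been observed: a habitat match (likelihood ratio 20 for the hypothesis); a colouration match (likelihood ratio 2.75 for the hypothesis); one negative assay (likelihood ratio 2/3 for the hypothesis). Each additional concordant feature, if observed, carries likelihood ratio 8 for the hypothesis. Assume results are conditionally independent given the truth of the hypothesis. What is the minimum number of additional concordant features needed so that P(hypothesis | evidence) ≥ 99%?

Prior odds = 0.018/0.982 = 9/491.
Combined Bayes factor of the evidence already in hand = 20 × 2.75 × (2/3) = 110/3.
Odds after that evidence = (9/491) × 110/3 = 330/491.
Target odds = 0.99/0.01 = 99.
Need 8ⁿ ≥ 99 ÷ (330/491) = 147.3.
8² = 64 falls short of 147.3 but 8³ = 512 reaches it, so n = 3.

3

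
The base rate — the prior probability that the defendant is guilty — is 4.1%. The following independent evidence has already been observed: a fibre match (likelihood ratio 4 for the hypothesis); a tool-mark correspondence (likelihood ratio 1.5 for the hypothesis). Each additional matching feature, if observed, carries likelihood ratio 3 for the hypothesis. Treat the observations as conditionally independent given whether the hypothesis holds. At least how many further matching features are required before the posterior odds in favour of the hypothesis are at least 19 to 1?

4

Prior odds = 0.041/0.959 = 41/959.
Combined Bayes factor of the evidence already in hand = 4 × 1.5 = 6.
Odds after that evidence = (41/959) × 6 = 246/959.
Target odds = 19.
Need 3ⁿ ≥ 19 ÷ (246/959) = 18221/246.
3³ = 27 falls short of 18221/246 but 3⁴ = 81 reaches it, so n = 4.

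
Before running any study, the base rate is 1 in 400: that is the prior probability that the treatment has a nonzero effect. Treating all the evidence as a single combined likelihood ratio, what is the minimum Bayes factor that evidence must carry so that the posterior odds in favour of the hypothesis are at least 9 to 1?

3591

Prior odds = 0.0025/0.9975 = 1/399.
Target odds = 9.
Required Bayes factor = 9 ÷ (1/399) = 3591.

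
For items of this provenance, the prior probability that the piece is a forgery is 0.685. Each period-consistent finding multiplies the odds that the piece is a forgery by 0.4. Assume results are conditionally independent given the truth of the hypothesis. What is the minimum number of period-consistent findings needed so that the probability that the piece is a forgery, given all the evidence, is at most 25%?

Prior odds: 0.685 ÷ 0.315 = 137/63.
Likelihood ratio per period-consistent finding = 0.4.
Target posterior odds = 0.25/0.75 = 1/3.
Require 0.4ⁿ ≤ 1/3 ÷ (137/63) = 21/137.
0.4² = 0.16 is still above 21/137 but 0.4³ = 0.064 is at or below it, so n = 3.

3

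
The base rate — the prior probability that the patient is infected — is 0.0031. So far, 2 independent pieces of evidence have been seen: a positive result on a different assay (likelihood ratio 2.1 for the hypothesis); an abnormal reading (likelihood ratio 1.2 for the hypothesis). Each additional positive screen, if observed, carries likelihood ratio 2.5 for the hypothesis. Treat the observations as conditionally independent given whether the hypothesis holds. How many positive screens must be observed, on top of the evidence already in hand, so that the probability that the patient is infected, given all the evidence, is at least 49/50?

Prior odds = 0.0031/0.9969 = 31/9969.
Combined Bayes factor of the evidence already in hand = 2.1 × 1.2 = 2.52.
Odds after that evidence = (31/9969) × 2.52 = 651/83075.
Target odds = 0.98/0.02 = 49.
Need 2.5ⁿ ≥ 49 ÷ (651/83075) = 581525/93.
2.5⁹ = 1953125/512 falls short of 581525/93 but 2.5¹⁰ = 9765625/1024 reaches it, so n = 10.

10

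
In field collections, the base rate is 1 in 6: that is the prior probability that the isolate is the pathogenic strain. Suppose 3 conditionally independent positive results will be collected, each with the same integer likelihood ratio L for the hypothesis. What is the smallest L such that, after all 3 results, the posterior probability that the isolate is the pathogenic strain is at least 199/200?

Prior odds = (1/6)/(5/6) = 0.2.
Target odds = 0.995/0.005 = 199.
Need L³ ≥ 199 ÷ 0.2 = 995.
9³ = 729 < 995 ≤ 1000 = 10³, so L = 10.

10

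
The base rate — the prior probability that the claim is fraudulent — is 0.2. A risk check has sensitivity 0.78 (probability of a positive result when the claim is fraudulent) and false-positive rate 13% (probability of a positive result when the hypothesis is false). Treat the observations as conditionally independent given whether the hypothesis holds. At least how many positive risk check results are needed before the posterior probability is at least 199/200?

4

Prior odds = 0.2/0.8 = 0.25.
Likelihood ratio of a positive result = 0.78/0.13 = 6.
Target odds: 0.995 ÷ 0.005 = 199.
Require 6ⁿ ≥ 199 ÷ 0.25 = 796.
6³ = 216 falls short of 796 but 6⁴ = 1296 reaches it, so n = 4.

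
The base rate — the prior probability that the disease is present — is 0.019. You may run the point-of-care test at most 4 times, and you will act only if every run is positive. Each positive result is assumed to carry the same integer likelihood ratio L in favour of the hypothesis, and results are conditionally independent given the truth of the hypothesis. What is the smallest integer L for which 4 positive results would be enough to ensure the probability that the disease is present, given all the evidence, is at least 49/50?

8

Prior odds = 0.019/0.981 = 19/981.
Target odds = 0.98/0.02 = 49.
Need L⁴ ≥ 49 ÷ (19/981) = 48069/19.
7⁴ = 2401 < 48069/19 ≤ 4096 = 8⁴, so L = 8.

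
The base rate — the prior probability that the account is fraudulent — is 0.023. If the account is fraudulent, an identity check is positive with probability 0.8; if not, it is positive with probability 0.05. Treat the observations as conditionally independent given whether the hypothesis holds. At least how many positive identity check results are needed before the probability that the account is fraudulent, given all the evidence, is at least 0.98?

Prior odds: 0.023 ÷ 0.977 = 23/977.
Likelihood ratio of a positive = 0.8/0.05 = 16.
Target posterior odds = 0.98/0.02 = 49.
Require 16ⁿ ≥ 49 ÷ (23/977) = 47873/23.
16² = 256 falls short of 47873/23 but 16³ = 4096 reaches it, so n = 3.

3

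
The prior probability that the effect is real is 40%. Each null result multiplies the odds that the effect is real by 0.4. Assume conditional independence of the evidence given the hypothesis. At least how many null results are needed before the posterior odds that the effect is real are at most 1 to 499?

Prior odds: 0.4 ÷ 0.6 = 2/3.
Likelihood ratio per null result = 0.4.
Target odds = 1/499.
Require 0.4ⁿ ≤ 1/499 ÷ (2/3) = 3/998.
0.4⁶ = 64/15625 is still above 3/998 but 0.4⁷ = 128/78125 is at or below it, so n = 7.

7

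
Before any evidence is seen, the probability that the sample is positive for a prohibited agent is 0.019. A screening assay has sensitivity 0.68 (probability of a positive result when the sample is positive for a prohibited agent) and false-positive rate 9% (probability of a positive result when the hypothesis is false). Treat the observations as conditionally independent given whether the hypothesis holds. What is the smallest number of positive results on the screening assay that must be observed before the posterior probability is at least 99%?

5

Prior odds = 0.019/0.981 = 19/981.
Likelihood ratio of a positive result = 0.68/0.09 = 68/9.
Target posterior odds = 0.99/0.01 = 99.
Need (19/981) × (68/9)ⁿ ≥ 99, i.e. (68/9)ⁿ ≥ 97119/19.
(68/9)⁴ = 21381376/6561 falls short of 97119/19 but (68/9)⁵ ≈24622.5 reaches it, so n = 5.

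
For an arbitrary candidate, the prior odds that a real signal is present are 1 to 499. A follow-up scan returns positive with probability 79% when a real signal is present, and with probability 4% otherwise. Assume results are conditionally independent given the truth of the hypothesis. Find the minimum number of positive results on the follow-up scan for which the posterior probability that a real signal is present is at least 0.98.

4

Prior odds = 1/499.
Likelihood ratio of a positive result = 0.79/0.04 = 19.75.
Target posterior odds = 0.98/0.02 = 49.
Require 19.75ⁿ ≥ 49 ÷ (1/499) = 24451.
19.75³ = 7703.734375 falls short of 24451 but 19.75⁴ = 38950081/256 reaches it, so n = 4.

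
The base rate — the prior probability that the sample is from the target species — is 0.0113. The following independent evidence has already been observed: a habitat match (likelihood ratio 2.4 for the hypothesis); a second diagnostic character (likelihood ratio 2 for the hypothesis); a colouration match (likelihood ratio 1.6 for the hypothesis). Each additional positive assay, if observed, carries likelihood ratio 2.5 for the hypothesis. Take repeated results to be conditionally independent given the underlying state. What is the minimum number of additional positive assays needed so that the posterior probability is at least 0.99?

Prior odds = 0.0113/0.9887 = 113/9887.
Combined Bayes factor of the evidence already in hand = 2.4 × 2 × 1.6 = 7.68.
Odds after that evidence = (113/9887) × 7.68 = 21696/247175.
Target odds = 0.99/0.01 = 99.
Need 2.5ⁿ ≥ 99 ÷ (21696/247175) = 8156775/7232.
2.5⁷ = 610.3515625 falls short of 8156775/7232 but 2.5⁸ = 390625/256 reaches it, so n = 8.

8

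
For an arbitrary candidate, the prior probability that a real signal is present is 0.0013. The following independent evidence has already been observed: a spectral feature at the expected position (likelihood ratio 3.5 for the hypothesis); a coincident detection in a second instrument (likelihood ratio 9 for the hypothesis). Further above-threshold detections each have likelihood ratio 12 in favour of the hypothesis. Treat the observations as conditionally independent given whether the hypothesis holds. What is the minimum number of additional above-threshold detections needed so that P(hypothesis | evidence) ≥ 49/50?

3

Prior odds = 0.0013/0.9987 = 13/9987.
Combined Bayes factor of the evidence already in hand = 3.5 × 9 = 31.5.
Odds after that evidence = (13/9987) × 31.5 = 273/6658.
Target odds = 0.98/0.02 = 49.
Need 12ⁿ ≥ 49 ÷ (273/6658) = 46606/39.
12² = 144 falls short of 46606/39 but 12³ = 1728 reaches it, so n = 3.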